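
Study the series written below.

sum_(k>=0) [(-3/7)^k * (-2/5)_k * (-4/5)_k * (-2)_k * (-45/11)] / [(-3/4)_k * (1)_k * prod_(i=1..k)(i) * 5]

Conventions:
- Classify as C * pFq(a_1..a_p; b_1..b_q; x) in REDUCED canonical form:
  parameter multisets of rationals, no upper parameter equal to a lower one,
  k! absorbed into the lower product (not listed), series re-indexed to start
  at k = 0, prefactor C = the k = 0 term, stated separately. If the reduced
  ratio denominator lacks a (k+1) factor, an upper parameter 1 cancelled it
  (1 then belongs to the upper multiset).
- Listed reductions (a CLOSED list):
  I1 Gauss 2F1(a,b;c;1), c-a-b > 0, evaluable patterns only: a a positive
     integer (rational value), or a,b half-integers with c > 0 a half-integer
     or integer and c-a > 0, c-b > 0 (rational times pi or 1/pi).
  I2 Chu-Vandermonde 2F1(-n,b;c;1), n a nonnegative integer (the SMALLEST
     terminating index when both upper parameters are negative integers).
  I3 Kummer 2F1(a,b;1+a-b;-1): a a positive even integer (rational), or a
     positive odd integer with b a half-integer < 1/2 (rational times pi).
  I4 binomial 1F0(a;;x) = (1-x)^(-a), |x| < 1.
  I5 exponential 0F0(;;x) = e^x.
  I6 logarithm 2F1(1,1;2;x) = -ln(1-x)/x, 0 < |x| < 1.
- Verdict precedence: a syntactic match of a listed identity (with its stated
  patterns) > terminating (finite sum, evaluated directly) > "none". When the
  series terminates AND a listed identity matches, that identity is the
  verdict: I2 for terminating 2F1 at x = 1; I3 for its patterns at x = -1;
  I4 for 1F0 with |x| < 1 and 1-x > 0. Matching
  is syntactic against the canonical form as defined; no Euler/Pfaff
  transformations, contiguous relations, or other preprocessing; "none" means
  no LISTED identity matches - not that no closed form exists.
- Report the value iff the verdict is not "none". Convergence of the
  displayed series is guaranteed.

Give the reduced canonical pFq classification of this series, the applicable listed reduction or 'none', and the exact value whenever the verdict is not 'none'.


Prefactor -9/11, argument -3/7: 3F2 with upper {-2, -4/5, -2/5} over lower {-3/4, 1}. Verdict: terminating - no listed pattern fits, but -2 in the upper list cuts the series at k = 2; direct evaluation. Value: -169641/336875.

Structural cue: t_0 being -9/11, the lower running product (prefactor -9/11) is a rising factorial.
Step ratio: r(k) = (-3/7) * (k-2) (k-4/5) (k-2/5) / [(k-3/4) (k+1) (k+1)] - rational in k. x = (-3/7); t_0 = -9/11; negate the roots.


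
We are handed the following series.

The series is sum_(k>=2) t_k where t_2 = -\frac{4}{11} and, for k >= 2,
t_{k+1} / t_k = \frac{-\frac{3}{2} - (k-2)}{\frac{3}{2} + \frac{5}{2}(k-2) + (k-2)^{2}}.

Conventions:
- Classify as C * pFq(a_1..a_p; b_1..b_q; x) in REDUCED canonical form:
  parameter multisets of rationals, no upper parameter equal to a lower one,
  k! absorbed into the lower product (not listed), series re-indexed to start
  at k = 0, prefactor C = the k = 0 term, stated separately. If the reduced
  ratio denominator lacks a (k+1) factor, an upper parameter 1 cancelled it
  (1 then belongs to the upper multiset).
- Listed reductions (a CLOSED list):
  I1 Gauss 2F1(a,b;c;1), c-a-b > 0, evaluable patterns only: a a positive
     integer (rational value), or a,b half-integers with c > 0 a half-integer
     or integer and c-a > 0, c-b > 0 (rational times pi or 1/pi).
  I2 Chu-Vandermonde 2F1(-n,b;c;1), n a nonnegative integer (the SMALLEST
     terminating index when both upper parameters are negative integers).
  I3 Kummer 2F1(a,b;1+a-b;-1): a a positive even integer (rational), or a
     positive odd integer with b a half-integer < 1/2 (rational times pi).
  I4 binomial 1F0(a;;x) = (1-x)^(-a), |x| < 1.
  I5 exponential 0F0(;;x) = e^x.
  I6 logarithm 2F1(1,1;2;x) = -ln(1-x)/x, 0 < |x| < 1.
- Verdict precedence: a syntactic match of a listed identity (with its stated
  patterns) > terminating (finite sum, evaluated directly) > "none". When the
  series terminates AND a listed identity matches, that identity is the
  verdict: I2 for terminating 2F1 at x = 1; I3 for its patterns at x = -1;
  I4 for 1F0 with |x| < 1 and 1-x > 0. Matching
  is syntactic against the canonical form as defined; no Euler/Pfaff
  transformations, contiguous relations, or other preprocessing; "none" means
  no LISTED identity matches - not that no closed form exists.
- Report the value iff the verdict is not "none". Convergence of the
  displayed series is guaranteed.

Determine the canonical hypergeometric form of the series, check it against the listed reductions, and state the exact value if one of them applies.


This is -\frac{4}{11} * 0F0(-; -; -1) in reduced canonical form. Verdict at x = -1: the exponential series (I5) matches (the 0F0 exponential series at x = -1). Its exact value is \left(-\frac{4}{11}\right) \cdot e^{-1}.

Structural cue: t_0 being -\frac{4}{11}, the parameter 3/2 appears in both the upper and lower lists and cancels.
Ratio: r(k) = -1 * 1 / [(k+1)] ; factor over Q: parameters, x = -1, and C = -\frac{4}{11}.


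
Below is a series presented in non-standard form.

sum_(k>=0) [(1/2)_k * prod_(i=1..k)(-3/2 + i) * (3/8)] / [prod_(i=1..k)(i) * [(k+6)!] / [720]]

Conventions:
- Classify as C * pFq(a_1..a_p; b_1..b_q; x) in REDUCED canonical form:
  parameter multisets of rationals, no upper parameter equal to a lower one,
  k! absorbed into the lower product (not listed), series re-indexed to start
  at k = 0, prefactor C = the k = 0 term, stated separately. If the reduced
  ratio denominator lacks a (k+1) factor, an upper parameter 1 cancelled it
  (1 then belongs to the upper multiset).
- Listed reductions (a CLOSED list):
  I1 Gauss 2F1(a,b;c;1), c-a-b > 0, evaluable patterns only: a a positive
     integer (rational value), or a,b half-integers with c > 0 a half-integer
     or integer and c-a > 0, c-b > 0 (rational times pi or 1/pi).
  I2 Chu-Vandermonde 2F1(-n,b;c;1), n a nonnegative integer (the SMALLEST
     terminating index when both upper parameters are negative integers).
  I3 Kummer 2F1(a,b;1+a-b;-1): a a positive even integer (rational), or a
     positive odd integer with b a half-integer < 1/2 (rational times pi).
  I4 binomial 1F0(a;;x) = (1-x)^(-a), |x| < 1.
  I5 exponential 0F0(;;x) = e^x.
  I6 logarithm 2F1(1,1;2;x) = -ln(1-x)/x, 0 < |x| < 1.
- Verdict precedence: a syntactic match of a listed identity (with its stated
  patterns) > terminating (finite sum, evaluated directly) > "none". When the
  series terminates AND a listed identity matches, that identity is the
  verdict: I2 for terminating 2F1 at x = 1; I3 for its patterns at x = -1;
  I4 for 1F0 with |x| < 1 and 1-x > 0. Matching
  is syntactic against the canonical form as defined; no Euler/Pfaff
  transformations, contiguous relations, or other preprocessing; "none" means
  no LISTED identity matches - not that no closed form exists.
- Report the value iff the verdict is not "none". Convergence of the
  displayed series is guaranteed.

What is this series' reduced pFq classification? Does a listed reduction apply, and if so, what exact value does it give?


Classification (C = 3/8): 2F1 with upper {-1/2, 1/2}, lower {7}, argument x = 1. Verdict: the half-integer Gauss pattern (I1) matches (x = 1; upper {-1/2, 1/2} half-integers, c = 7 in the evaluable pattern). Exact value: (262144/231231) / pi.

Structural cue: with t_0 = 3/8, the denominator's factorial ratio (prefactor 3/8) is a lower Pochhammer.
Ratio: r(k) = 1 * (k-1/2) (k+1/2) / [(k+7) (k+1)] - rational in k, leading ratio 1; with t_0 = 3/8, classification follows.


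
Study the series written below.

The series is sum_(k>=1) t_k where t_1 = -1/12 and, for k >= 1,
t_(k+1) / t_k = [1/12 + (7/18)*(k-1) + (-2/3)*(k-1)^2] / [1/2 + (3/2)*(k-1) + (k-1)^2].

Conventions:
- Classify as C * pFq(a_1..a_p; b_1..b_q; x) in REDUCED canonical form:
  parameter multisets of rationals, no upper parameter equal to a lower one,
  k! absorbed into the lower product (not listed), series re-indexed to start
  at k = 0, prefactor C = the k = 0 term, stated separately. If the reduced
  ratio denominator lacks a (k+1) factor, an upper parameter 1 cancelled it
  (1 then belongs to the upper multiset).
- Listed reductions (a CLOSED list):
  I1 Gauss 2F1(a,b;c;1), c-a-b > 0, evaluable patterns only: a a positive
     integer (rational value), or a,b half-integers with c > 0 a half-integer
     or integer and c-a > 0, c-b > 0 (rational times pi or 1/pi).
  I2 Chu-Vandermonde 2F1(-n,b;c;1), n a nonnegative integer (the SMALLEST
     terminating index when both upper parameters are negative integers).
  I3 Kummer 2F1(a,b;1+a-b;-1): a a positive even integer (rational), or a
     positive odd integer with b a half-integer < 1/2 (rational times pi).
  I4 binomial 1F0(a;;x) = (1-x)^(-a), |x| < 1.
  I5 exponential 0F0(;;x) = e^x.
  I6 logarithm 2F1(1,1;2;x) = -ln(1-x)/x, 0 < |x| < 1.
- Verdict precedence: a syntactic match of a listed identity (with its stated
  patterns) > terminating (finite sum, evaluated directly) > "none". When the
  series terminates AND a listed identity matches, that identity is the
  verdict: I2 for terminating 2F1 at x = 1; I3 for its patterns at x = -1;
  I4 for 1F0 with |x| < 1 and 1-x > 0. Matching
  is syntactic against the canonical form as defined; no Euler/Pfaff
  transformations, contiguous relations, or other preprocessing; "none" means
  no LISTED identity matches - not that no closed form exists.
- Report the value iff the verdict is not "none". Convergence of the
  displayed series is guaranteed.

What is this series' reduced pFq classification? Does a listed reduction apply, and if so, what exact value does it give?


At argument -2/3: a 2F1 with upper {-3/4, 1/6}, lower {1/2}, scaled by C = -1/12. Verdict: none. A 2F1 with upper {-3/4, 1/6} fits none of I1-I6 at x = -2/3; the sum runs forever.

Key step: with t_0 = -1/12, the expanded ratio factors over Q; C = -1/12, x = -2/3, roots give parameters.
Ratio: r(k) = (-2/3) * (k-3/4) (k+1/6) / [(k+1/2) (k+1)] ; factor over Q: parameters, x = (-2/3), and C = -1/12.


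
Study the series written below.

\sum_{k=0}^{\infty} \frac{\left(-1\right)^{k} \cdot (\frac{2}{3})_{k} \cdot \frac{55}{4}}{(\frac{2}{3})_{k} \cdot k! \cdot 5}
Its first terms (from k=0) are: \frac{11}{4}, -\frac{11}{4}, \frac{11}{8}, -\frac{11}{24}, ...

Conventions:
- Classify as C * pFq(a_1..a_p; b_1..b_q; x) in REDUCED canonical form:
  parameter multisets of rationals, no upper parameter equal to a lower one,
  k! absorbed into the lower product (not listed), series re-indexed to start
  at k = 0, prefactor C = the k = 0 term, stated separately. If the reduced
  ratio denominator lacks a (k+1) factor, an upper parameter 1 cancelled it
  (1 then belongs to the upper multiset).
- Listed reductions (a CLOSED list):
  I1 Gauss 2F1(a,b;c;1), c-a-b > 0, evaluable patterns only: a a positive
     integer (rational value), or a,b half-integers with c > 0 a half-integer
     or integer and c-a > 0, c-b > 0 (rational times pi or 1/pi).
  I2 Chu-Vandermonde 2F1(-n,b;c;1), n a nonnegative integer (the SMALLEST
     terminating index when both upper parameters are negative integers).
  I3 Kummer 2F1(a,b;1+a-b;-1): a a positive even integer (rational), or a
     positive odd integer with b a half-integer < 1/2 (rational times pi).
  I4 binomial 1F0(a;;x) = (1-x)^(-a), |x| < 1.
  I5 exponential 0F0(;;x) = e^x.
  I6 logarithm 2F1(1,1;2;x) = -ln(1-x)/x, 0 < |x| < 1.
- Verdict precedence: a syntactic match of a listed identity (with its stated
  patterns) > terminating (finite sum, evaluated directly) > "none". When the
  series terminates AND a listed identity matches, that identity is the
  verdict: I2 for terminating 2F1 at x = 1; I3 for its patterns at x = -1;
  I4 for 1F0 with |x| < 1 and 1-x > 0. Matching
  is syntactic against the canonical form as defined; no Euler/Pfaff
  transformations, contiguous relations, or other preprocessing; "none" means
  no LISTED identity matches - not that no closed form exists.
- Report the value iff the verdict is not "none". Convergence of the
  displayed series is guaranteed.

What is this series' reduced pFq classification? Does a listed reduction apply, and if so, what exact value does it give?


This is \frac{11}{4} * 0F0(-; -; -1) in reduced canonical form. Verdict: the I5 exponential reduction fires (the 0F0 exponential series at x = -1). Hence: \frac{11}{4} \cdot e^{-1}.

Key observation: t_0 = \frac{11}{4} here, and the parameter 2/3 appears in both the upper and lower lists and cancels.
Ratio: r(k) = -1 * 1 / [(k+1)] - rational in k. x = -1; t_0 = \frac{11}{4}; negate the roots.


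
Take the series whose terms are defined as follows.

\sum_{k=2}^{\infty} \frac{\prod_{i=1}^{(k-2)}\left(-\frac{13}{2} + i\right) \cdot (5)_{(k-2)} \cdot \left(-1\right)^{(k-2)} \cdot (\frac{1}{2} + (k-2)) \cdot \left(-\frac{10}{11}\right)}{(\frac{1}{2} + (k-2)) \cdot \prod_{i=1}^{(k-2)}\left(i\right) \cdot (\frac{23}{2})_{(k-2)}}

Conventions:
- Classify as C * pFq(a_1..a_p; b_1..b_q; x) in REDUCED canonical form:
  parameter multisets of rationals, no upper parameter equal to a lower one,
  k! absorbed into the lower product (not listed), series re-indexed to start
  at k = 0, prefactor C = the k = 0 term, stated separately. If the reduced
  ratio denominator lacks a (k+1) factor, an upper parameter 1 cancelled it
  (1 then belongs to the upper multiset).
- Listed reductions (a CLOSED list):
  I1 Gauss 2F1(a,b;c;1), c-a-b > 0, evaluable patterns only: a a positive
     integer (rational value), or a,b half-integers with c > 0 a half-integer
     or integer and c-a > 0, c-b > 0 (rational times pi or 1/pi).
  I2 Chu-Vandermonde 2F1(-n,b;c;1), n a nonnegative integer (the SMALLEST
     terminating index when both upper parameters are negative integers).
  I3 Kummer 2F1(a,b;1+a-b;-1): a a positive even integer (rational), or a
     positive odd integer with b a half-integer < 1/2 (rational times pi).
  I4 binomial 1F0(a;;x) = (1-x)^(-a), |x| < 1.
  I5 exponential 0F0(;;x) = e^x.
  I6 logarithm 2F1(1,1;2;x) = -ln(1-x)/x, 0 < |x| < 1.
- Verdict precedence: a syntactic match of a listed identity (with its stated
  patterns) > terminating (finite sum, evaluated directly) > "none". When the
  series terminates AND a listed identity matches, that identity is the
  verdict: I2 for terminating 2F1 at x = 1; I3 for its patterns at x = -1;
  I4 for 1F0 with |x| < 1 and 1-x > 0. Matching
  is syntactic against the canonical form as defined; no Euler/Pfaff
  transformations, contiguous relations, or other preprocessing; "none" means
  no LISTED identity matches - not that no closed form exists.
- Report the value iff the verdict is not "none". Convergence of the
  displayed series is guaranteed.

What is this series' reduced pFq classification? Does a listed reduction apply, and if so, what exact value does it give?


x = -1 here; the reduced form reads 2F1, upper {-\frac{11}{2}, 5}, lower {\frac{23}{2}}, C = -\frac{10}{11}. Verdict: Kummer's theorem (I3) matches (x = -1; c = \frac{23}{2} equals 1+a-b for upper {-\frac{11}{2}, 5}: listed pattern). Its exact value is \left(-\frac{19840275}{8388608}\right) \cdot \pi.

Structural cue: t_0 = -\frac{10}{11} here, and the product of the first k integers (C = -10/11, x = -1) is k!.
Adjacent-term ratio: r(k) = -1 * (k-\frac{11}{2}) (k+5) / [(k+\frac{23}{2}) (k+1)] - rational; roots negated = parameters, x = -1, C = -\frac{10}{11}.


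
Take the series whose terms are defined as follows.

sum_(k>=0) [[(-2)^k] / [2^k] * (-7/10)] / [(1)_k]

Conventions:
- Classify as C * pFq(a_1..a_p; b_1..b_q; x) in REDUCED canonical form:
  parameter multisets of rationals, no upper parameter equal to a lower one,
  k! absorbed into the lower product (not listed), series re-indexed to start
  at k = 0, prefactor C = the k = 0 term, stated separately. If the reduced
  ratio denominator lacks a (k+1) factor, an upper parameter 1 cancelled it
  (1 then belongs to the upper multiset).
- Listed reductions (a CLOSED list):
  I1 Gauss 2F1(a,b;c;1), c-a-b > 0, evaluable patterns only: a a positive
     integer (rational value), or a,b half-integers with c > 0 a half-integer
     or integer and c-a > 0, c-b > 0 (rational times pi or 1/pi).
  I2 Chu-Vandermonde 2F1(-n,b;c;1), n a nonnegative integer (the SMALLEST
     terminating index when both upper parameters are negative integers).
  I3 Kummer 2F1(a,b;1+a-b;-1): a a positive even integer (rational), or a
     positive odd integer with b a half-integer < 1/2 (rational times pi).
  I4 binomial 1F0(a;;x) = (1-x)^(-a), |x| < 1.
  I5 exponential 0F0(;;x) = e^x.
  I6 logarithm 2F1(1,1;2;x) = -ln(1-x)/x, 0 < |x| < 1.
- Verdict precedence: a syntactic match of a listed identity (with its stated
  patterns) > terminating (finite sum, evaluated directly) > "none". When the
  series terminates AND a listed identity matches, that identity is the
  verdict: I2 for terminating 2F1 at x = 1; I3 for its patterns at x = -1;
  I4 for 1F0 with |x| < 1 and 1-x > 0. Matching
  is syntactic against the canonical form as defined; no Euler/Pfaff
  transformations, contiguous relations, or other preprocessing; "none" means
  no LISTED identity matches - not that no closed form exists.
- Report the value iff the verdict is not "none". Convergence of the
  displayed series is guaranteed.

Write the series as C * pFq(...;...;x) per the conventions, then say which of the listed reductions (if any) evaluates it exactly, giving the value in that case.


With C = -7/10: the canonical form is 0F0(-; -; -1). Verdict: this is exponential (I5) (the 0F0 exponential series at x = -1). Its exact value is (-7/10) * e^(-1).

First insight: x = (-1) and the two k-th powers (prefactor -7/10) combine into one argument.
Step ratio: r(k) = (-1) * 1 / [(k+1)] - rational in k. x = (-1); t_0 = -7/10; negate the roots.


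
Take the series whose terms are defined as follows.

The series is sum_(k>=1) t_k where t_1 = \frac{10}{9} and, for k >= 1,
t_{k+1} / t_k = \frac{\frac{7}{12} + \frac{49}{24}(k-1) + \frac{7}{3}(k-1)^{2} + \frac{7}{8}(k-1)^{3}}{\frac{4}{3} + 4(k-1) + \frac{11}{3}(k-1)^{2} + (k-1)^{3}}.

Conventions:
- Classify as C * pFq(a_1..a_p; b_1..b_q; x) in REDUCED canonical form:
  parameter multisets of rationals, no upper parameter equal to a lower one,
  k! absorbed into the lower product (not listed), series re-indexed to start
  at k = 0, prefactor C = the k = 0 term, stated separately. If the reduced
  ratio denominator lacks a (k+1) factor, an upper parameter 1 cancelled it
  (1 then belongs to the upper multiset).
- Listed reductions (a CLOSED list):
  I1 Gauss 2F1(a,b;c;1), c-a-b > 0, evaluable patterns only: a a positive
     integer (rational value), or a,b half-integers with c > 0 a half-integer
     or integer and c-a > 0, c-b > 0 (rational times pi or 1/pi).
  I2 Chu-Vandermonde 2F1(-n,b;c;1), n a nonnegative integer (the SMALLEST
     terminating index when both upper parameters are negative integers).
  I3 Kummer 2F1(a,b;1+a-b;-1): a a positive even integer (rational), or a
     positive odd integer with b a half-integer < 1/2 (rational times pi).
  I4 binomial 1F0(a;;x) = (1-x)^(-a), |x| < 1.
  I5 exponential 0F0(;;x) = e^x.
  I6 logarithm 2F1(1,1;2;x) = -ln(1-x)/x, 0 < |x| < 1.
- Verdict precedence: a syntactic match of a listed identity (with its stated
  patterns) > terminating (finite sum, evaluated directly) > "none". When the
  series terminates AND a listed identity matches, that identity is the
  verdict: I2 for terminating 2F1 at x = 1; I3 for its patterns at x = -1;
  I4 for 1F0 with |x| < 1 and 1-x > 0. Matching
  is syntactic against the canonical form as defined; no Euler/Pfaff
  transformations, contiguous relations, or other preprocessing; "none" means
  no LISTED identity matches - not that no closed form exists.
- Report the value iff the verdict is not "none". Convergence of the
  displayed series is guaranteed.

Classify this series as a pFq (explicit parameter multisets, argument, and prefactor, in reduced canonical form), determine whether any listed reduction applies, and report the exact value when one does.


This is \frac{10}{9} * 2F1(1, 1; 2; \frac{7}{8}) in reduced canonical form. Verdict: this is logarithm (I6) (the logarithm: parameters (1,1;2), x = \frac{7}{8}). Sum: \left(-\frac{80}{63}\right) \cdot \ln\left(\frac{1}{8}\right).

Key observation: t_0 being \frac{10}{9}, cancel k + 2/3 from the displayed ratio first; then C = 10/9.
Ratio: r(k) = \frac{7}{8} * (k+1) (k+1) / [(k+2) (k+1)] - rational in k. x = \frac{7}{8}; t_0 = \frac{10}{9}; negate the roots.


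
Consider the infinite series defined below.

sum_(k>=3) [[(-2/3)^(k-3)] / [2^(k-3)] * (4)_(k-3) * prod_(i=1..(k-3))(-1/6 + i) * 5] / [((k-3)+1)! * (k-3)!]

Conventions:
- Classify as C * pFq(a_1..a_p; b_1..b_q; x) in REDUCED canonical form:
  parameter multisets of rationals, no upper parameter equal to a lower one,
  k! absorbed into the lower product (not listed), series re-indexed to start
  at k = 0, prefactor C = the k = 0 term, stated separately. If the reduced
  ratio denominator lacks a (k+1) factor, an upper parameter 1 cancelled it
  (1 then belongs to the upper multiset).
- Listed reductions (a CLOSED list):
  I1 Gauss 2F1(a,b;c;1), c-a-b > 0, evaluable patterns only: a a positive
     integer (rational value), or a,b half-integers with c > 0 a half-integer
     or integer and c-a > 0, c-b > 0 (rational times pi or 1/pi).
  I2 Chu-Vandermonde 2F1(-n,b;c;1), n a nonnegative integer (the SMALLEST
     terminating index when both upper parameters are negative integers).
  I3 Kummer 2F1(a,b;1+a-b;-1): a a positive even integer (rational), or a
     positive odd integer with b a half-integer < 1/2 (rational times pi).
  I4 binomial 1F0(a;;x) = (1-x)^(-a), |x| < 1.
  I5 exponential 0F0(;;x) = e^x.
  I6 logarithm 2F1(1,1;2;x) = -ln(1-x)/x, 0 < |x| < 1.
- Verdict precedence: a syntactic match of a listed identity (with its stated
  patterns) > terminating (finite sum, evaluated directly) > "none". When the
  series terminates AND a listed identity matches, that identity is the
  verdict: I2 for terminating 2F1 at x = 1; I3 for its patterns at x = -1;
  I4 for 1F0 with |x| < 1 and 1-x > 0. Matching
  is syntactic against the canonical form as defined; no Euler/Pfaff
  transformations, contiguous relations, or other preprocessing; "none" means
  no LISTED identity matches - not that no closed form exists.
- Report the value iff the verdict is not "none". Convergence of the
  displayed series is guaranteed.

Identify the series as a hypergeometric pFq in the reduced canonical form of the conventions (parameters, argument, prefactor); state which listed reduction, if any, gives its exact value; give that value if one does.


At argument -1/3: a 2F1 with upper {5/6, 4}, lower {2}, scaled by C = 5. Verdict: none. A 2F1 with upper {5/6, 4} fits none of I1-I6 at x = -1/3; the sum runs forever.

Key observation: t_0 being 5, the running product (C = 5, x = -1/3) telescopes to a rising factorial.
Term ratio: r(k) = (-1/3) * (k+5/6) (k+4) / [(k+2) (k+1)] - rational in k, leading ratio (-1/3); with t_0 = 5, classification follows.


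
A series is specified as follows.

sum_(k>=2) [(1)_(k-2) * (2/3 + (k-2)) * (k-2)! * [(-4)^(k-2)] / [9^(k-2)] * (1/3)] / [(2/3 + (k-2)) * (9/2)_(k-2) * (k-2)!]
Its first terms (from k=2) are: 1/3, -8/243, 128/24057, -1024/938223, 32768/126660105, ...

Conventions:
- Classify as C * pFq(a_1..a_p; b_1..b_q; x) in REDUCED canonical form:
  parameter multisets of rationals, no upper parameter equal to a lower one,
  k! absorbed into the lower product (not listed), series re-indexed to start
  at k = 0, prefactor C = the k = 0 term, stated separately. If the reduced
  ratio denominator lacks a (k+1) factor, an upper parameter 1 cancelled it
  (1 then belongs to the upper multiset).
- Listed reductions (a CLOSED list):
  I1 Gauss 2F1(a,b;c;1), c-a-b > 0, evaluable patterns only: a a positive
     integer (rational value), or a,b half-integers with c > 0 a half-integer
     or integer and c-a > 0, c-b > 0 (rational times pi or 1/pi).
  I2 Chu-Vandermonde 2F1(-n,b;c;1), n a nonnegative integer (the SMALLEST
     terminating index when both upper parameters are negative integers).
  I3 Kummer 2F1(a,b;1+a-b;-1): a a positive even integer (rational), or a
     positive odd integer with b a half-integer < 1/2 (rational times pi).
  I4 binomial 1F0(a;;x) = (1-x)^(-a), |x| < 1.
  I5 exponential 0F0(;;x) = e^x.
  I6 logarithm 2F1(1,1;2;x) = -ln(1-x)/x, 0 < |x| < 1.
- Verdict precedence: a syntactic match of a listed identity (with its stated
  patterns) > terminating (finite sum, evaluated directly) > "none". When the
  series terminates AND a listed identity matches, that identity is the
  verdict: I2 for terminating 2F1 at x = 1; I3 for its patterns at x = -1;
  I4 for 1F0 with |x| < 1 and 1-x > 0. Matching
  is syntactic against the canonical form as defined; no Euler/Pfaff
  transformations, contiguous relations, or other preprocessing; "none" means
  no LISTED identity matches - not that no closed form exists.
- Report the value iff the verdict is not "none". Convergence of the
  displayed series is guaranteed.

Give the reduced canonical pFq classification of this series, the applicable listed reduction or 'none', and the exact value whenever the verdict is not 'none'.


With C = 1/3: the canonical form is 2F1(1, 1; 9/2; -4/9). Verdict: none here - no I1-I6 shape fits x = -4/9 with lower {9/2}.

First insight: t_0 = 1/3 here, and the two geometric factors (C = 1/3) combine into one argument.
Term ratio: r(k) = (-4/9) * (k+1) (k+1) / [(k+9/2) (k+1)] - poly over poly, x = (-4/9) from leading terms; C = 1/3 at k = 0.


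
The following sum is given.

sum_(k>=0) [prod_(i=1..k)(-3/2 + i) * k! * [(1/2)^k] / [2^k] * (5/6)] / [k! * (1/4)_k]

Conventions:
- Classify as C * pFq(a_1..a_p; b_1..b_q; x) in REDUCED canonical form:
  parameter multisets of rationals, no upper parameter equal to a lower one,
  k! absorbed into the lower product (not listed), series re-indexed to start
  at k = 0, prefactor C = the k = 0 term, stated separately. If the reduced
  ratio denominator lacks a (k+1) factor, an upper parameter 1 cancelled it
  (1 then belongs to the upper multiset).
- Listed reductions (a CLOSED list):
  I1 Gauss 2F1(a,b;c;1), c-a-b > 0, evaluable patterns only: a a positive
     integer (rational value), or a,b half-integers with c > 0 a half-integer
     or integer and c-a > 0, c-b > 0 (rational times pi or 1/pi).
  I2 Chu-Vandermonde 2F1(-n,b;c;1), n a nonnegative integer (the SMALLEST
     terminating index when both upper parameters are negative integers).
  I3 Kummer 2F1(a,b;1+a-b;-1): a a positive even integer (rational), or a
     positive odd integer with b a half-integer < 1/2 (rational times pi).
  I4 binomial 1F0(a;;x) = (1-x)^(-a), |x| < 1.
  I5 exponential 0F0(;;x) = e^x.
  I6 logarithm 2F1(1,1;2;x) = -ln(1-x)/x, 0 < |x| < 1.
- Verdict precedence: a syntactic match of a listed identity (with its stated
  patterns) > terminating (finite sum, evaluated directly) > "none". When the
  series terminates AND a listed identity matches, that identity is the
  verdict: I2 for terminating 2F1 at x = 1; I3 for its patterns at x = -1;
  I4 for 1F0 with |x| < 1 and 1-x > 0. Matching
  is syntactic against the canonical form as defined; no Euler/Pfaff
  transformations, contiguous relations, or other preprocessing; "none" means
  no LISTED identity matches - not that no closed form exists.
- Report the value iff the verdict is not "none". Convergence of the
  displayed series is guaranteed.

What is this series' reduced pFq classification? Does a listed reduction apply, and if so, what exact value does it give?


Canonical form: C = 5/6 times 2F1 with upper {-1/2, 1}, lower {1/4}, x = 1/4. Verdict: none. No listed pattern accepts 2F1(-1/2, 1; 1/4; 1/4).

Key observation: x = (1/4) and the two k-th powers (C = 5/6) combine into one argument.
Step ratio: r(k) = (1/4) * (k-1/2) (k+1) / [(k+1/4) (k+1)] ; factor over Q: parameters, x = (1/4), and C = 5/6.


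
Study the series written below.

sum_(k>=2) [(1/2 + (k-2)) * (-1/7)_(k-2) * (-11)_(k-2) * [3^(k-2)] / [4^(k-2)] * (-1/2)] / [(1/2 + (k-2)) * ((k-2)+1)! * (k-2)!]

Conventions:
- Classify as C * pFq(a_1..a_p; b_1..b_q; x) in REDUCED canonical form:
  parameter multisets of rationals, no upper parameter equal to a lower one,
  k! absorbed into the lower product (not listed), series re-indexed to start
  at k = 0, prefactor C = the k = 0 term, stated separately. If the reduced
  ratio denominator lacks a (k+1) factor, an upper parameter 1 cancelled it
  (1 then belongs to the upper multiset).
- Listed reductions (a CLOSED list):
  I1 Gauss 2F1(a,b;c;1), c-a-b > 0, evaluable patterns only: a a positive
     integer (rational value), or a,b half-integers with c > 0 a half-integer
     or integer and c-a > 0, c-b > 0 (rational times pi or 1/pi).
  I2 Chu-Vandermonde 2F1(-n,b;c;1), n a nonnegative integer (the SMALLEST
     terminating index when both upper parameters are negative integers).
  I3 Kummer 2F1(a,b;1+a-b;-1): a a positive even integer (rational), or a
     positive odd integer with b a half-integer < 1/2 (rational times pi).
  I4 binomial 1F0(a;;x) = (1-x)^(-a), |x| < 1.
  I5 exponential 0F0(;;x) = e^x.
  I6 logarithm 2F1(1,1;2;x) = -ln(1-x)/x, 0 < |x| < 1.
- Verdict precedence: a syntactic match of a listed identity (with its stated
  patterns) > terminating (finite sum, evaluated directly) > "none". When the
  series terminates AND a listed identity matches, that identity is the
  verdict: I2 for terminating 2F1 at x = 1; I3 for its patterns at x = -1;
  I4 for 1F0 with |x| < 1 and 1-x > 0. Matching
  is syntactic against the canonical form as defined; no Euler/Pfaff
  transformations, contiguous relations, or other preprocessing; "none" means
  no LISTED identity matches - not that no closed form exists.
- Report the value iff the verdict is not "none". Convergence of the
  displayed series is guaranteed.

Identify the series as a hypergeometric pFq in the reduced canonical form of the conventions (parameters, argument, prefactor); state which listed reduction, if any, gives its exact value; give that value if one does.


First insight: with t_0 = -1/2, the two geometric factors (prefactor -1/2) combine into one argument.
Step ratio: r(k) = (3/4) * (k-11) (k-1/7) / [(k+2) (k+1)] - rational; roots negated = parameters, x = (3/4), C = -1/2.

This is -1/2 * 2F1(-11, -1/7; 2; 3/4) in reduced canonical form. Verdict: terminating - the sum ends at index 11 because -11 is a negative integer; exact evaluation follows. Sum: -150321342393794765/232218265089212416.


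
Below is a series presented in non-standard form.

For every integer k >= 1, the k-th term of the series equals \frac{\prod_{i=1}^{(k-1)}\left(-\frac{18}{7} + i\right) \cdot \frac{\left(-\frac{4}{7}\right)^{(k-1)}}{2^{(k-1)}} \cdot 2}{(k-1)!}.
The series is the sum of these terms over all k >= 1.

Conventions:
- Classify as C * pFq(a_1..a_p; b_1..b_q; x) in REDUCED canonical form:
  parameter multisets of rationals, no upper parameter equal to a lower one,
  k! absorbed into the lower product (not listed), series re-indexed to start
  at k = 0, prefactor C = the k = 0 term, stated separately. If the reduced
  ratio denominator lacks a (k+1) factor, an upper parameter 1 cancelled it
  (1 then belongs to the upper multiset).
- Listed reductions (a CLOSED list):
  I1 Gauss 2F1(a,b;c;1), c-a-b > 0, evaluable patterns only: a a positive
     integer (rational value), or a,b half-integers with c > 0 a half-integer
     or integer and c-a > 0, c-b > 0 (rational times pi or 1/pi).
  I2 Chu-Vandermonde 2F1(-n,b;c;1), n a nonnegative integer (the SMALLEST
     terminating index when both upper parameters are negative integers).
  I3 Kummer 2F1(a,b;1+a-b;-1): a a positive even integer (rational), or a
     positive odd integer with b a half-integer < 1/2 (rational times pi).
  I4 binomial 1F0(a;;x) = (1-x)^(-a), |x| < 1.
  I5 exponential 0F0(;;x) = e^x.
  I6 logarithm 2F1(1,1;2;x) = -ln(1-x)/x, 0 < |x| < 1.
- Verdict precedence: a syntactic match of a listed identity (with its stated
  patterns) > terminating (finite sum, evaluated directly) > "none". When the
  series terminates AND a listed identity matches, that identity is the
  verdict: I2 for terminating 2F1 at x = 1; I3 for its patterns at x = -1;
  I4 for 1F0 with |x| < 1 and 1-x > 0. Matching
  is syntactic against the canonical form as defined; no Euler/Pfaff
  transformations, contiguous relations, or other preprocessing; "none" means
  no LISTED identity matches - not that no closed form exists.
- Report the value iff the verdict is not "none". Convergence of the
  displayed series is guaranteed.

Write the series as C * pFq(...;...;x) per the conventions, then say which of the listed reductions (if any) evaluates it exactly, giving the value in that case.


Reduced: x = -\frac{2}{7}, 1F0, upper = {-\frac{11}{7}}, lower = {-}, C = 2. Verdict: binomial (I4) applies (the 1F0 binomial series: exponent 11/7, x = -\frac{2}{7}). Its exact value is 2 \cdot \left(\frac{9}{7}\right)^{\frac{11}{7}}.

First insight: from the first term 2: the running product (C = 2) telescopes to a rising factorial.
Term ratio: r(k) = -\frac{2}{7} * (k-\frac{11}{7}) / [(k+1)] - poly over poly, x = -\frac{2}{7} from leading terms; C = 2 at k = 0.


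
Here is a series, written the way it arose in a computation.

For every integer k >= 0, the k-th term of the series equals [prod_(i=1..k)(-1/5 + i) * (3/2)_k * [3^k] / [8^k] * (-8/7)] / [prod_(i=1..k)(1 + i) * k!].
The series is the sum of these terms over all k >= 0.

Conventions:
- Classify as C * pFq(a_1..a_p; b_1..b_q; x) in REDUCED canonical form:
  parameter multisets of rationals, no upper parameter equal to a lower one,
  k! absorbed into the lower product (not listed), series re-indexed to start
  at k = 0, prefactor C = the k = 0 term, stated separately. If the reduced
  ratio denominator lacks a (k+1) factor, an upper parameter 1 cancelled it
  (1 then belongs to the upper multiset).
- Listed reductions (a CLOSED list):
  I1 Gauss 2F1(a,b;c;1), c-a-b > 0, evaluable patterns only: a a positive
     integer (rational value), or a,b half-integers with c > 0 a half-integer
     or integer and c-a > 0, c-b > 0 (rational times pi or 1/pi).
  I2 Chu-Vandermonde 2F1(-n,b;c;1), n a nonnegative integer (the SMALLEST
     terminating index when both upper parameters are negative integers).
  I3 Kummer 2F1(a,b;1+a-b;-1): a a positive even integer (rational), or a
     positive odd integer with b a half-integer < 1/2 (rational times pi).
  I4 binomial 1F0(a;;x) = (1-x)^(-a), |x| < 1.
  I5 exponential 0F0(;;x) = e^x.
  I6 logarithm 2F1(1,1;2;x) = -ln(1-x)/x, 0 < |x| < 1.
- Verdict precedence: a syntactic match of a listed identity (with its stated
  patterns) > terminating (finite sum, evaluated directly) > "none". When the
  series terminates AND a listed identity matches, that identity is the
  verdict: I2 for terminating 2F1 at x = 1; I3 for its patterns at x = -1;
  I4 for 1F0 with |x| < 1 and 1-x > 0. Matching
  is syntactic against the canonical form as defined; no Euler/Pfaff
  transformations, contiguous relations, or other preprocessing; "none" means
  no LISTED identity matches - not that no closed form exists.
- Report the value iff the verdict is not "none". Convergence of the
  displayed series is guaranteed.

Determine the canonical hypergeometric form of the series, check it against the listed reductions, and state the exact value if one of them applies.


The tell: x = (3/8) and the running product (C = -8/7) telescopes to a rising factorial.
Step ratio: r(k) = (3/8) * (k+4/5) (k+3/2) / [(k+2) (k+1)] - rational; roots negated = parameters, x = (3/8), C = -8/7.

Canonical form: C = -8/7 times 2F1 with upper {4/5, 3/2}, lower {2}, x = 3/8. Verdict: none - at argument 3/8 the multisets {4/5, 3/2} ; {2} match no listed identity.


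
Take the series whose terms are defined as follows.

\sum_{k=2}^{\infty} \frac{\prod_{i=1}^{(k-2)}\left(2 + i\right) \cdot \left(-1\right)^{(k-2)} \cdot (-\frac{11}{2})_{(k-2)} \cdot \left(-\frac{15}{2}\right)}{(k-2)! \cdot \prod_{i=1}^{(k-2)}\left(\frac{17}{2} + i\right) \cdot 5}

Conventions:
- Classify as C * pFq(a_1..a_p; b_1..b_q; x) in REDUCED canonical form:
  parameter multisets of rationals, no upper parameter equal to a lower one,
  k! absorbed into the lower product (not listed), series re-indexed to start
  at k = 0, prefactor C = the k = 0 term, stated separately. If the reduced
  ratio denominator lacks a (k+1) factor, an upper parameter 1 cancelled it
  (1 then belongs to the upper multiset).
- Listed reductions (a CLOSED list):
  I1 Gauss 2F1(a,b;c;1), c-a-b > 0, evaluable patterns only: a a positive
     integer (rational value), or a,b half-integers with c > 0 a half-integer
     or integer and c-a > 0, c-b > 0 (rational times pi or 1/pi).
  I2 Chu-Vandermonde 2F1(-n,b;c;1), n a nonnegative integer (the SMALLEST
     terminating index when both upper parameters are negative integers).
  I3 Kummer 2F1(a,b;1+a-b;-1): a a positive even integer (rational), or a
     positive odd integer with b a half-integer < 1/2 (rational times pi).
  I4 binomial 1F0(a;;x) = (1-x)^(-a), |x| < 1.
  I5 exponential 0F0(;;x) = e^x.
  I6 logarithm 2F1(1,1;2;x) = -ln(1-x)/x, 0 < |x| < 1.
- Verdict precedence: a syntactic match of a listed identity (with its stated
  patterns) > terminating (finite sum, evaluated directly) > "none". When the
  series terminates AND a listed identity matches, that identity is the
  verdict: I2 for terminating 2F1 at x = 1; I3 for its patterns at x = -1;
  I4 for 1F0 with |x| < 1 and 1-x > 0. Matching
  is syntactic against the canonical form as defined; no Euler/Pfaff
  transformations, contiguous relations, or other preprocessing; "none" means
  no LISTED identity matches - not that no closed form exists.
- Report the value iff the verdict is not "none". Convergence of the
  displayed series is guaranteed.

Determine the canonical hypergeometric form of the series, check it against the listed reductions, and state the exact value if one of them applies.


Canonical form: C = -\frac{3}{2} times 2F1 with upper {-\frac{11}{2}, 3}, lower {\frac{19}{2}}, x = -1. Verdict (x = -1): the Kummer evaluation I3 applies (x = -1; c = \frac{19}{2} equals 1+a-b for upper {-\frac{11}{2}, 3}: listed pattern). Value: \left(-\frac{328185}{131072}\right) \cdot \pi.

Structural cue: from the first term -\frac{3}{2}: the lower running product (C = -3/2, x = -1) is a rising factorial.
Ratio: r(k) = -1 * (k-\frac{11}{2}) (k+3) / [(k+\frac{19}{2}) (k+1)] ; factor over Q: parameters, x = -1, and C = -\frac{3}{2}.


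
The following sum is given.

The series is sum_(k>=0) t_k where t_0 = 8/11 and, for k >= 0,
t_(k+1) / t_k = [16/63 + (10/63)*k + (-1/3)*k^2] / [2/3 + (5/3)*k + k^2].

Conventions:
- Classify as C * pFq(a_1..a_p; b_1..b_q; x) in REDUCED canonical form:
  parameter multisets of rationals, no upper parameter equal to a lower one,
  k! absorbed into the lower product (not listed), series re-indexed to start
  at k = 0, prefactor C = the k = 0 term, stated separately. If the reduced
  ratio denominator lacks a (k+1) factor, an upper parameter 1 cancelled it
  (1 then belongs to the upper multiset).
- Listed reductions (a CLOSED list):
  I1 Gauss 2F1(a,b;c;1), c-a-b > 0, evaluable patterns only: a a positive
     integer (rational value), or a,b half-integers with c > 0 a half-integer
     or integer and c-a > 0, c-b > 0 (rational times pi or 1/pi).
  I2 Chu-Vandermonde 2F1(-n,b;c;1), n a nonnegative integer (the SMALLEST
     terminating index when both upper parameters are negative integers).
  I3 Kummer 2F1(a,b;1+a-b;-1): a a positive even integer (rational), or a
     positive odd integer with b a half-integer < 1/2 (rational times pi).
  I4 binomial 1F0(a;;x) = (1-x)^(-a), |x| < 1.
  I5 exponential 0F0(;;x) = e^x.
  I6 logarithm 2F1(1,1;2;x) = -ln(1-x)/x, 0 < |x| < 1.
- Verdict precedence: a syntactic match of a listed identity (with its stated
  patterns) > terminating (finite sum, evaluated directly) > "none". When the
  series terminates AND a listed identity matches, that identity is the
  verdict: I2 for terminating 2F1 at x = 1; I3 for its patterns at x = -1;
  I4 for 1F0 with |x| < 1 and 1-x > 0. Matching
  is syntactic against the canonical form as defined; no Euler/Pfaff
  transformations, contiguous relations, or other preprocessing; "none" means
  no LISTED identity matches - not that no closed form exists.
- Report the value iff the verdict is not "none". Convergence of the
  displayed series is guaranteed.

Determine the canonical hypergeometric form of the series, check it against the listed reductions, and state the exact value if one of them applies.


Structural cue: t_0 = 8/11 here, and factor the ratio over Q (C = 8/11): negated roots = parameters.
Adjacent-term ratio: r(k) = (-1/3) * (k-8/7) / [(k+1)] - rational in k, leading ratio (-1/3); with t_0 = 8/11, classification follows.

x = -1/3 here; the reduced form reads 1F0, upper {-8/7}, lower {-}, C = 8/11. Verdict: this is the binomial series (I4) (the 1F0 binomial series: exponent 8/7, x = -1/3). Sum: (8/11) * (4/3)^(8/7).
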